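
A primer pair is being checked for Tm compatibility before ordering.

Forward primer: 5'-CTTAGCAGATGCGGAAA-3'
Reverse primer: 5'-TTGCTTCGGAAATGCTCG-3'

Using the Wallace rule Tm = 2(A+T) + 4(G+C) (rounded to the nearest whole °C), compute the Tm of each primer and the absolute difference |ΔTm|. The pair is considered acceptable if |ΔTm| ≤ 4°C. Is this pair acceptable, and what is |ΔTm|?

Forward: A=6 T=3 G=5 C=3 → Tm = 2·9 + 4·8 = 50°C.
Reverse: A=3 T=6 G=5 C=4 → Tm = 2·9 + 4·9 = 54°C.
|ΔTm| = |50 − 54| = 4°C, ≤ 4°C.

|ΔTm| = 4°C; the pair is acceptable.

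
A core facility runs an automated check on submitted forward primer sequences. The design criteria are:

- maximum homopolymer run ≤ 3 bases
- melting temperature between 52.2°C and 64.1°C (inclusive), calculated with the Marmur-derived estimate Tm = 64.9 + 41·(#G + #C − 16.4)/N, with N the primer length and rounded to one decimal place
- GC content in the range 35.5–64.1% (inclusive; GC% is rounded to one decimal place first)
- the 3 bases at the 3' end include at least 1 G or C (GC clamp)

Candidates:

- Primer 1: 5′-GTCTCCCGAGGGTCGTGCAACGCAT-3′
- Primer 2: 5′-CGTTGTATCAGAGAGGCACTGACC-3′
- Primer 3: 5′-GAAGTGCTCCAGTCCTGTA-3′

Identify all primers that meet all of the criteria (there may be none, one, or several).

Primer 1 (25 nt, A=4 T=5 G=8 C=8): longest run = 3 ✓; Tm = 64.9 + 41·(16 − 16.4)/25 = 64.2°C, outside 52.2–64.1°C ✗; GC 16/25 = 64.0% ✓; 3' end CAT has 1 G/C ✓ — fails.
Primer 2 (24 nt, A=6 T=5 G=7 C=6): longest run = 2 ✓; Tm = 64.9 + 41·(13 − 16.4)/24 = 59.1°C ✓; GC 13/24 = 54.2% ✓; 3' end ACC has 2 G/C ✓ — passes.
Primer 3 (19 nt, A=4 T=5 G=5 C=5): longest run = 2 ✓; Tm = 64.9 + 41·(10 − 16.4)/19 = 51.1°C, outside 52.2–64.1°C ✗; GC 10/19 = 52.6% ✓; 3' end GTA has 1 G/C ✓ — fails.

Primer 2 only.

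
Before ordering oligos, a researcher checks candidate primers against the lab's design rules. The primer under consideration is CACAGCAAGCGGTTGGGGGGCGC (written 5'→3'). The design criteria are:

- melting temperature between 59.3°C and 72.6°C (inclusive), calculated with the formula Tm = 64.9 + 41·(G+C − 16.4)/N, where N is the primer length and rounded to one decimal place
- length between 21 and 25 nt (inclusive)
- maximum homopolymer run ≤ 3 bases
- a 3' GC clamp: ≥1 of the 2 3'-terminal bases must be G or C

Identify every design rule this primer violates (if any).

Base counts: A=4, T=2, G=11, C=6 (length 23).
Tm: Tm = 64.9 + 41·(17 − 16.4)/23 = 66.0°C ✓
length: length 23 ✓
homopolymer run: longest run = 6, exceeds 3 ✗
GC clamp: 3' end GC has 2 G/C ✓

Fails: homopolymer run.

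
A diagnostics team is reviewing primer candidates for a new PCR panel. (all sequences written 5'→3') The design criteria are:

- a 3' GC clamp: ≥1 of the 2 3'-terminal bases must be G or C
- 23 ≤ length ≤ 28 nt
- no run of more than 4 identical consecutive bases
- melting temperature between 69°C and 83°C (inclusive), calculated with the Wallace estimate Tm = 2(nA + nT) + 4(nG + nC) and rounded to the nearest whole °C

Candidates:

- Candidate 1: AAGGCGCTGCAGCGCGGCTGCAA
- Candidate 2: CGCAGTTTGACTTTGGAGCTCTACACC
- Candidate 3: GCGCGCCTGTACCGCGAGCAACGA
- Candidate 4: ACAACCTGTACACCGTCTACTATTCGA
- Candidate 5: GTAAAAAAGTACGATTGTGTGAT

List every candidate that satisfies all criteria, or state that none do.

Candidate 2, Candidate 3 and Candidate 4.

Candidate 1 (23 nt, A=5 T=2 G=9 C=7): 3' end AA has 0 G/C, need ≥1 ✗; length 23 ✓; longest run = 2 ✓; Tm = 2·7 + 4·16 = 78°C ✓ — fails.
Candidate 2 (27 nt, A=5 T=8 G=6 C=8): 3' end CC has 2 G/C ✓; length 27 ✓; longest run = 3 ✓; Tm = 2·13 + 4·14 = 82°C ✓ — passes.
Candidate 3 (24 nt, A=5 T=2 G=8 C=9): 3' end GA has 1 G/C ✓; length 24 ✓; longest run = 2 ✓; Tm = 2·7 + 4·17 = 82°C ✓ — passes.
Candidate 4 (27 nt, A=8 T=7 G=3 C=9): 3' end GA has 1 G/C ✓; length 27 ✓; longest run = 2 ✓; Tm = 2·15 + 4·12 = 78°C ✓ — passes.
Candidate 5 (23 nt, A=9 T=7 G=6 C=1): 3' end AT has 0 G/C, need ≥1 ✗; length 23 ✓; longest run = 6, exceeds 4 ✗; Tm = 2·16 + 4·7 = 60°C, outside 69–83°C ✗ — fails.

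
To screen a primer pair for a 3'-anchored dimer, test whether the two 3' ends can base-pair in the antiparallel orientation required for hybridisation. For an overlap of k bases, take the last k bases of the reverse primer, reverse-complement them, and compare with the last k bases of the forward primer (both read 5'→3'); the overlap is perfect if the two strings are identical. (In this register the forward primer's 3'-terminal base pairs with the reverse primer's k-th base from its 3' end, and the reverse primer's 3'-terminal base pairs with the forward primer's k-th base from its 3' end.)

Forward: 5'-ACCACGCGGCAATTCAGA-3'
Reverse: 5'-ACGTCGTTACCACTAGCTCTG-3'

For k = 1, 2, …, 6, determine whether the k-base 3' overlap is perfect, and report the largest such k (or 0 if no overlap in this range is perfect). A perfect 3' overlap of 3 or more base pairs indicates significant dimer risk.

Last 6 bases (5'→3') — forward …TTCAGA, reverse …GCTCTG.
Reverse complement of the reverse primer's last 6 bases: CAGAGC; its first k bases are the reverse complement of the reverse primer's last k bases, so a perfect k-base overlap needs the forward primer's last k bases to equal them.
Comparing (forward last k vs required): k=1: A vs C ✗; k=2: GA vs CA ✗; k=3: AGA vs CAG ✗; k=4: CAGA vs CAGA ✓; k=5: TCAGA vs CAGAG ✗; k=6: TTCAGA vs CAGAGC ✗.
Only k = 4 is perfect, so the longest perfect 3' overlap is 4.

Longest perfect overlap: 4 complementary base pairs; significant dimer risk (threshold 3).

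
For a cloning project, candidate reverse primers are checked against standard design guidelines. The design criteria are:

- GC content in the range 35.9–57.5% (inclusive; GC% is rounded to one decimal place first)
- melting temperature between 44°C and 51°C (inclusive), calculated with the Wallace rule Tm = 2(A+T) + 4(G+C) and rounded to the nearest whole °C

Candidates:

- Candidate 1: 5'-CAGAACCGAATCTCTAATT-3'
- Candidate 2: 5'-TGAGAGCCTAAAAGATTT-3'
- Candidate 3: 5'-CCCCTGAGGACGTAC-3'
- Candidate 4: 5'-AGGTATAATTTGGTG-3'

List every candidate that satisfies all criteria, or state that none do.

None of the candidates satisfy all criteria.

Candidate 1 (19 nt, A=7 T=5 G=2 C=5): GC 7/19 = 36.8% ✓; Tm = 2·12 + 4·7 = 52°C, outside 44–51°C ✗ — fails.
Candidate 2 (18 nt, A=7 T=5 G=4 C=2): GC 6/18 = 33.3%, outside 35.9–57.5% ✗; Tm = 2·12 + 4·6 = 48°C ✓ — fails.
Candidate 3 (15 nt, A=3 T=2 G=4 C=6): GC 10/15 = 66.7%, outside 35.9–57.5% ✗; Tm = 2·5 + 4·10 = 50°C ✓ — fails.
Candidate 4 (15 nt, A=4 T=6 G=5 C=0): GC 5/15 = 33.3%, outside 35.9–57.5% ✗; Tm = 2·10 + 4·5 = 40°C, outside 44–51°C ✗ — fails.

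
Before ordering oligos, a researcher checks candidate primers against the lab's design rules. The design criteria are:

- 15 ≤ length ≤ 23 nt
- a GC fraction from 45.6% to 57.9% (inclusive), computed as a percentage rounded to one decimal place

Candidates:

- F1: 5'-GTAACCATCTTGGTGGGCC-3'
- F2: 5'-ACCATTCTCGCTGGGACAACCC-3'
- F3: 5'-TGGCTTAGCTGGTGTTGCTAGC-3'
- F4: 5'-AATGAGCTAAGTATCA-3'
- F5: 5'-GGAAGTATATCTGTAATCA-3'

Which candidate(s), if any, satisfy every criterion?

F1 (19 nt, A=3 T=5 G=6 C=5): length 19 ✓; GC 11/19 = 57.9% ✓ — passes.
F2 (22 nt, A=5 T=4 G=4 C=9): length 22 ✓; GC 13/22 = 59.1%, outside 45.6–57.9% ✗ — fails.
F3 (22 nt, A=2 T=8 G=8 C=4): length 22 ✓; GC 12/22 = 54.5% ✓ — passes.
F4 (16 nt, A=7 T=4 G=3 C=2): length 16 ✓; GC 5/16 = 31.3%, outside 45.6–57.9% ✗ — fails.
F5 (19 nt, A=7 T=6 G=4 C=2): length 19 ✓; GC 6/19 = 31.6%, outside 45.6–57.9% ✗ — fails.

F1 and F3.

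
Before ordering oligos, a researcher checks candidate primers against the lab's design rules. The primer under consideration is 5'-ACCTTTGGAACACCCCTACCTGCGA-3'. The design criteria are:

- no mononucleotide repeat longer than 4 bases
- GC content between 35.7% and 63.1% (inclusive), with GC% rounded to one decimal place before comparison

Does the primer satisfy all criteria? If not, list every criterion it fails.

Meets all criteria.

Base counts: A=6, T=5, G=4, C=10 (length 25).
homopolymer run: longest run = 4 ✓
GC content: GC 14/25 = 56.0% ✓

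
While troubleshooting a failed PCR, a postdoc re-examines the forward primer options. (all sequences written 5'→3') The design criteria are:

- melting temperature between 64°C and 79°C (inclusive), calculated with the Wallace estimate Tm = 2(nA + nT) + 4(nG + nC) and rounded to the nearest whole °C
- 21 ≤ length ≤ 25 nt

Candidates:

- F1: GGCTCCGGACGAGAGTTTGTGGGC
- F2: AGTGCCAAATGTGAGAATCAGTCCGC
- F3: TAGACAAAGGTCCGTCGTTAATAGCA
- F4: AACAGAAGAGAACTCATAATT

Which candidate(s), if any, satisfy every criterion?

F1 (24 nt, A=3 T=5 G=11 C=5): Tm = 2·8 + 4·16 = 80°C, outside 64–79°C ✗; length 24 ✓ — fails.
F2 (26 nt, A=8 T=5 G=7 C=6): Tm = 2·13 + 4·13 = 78°C ✓; length 26, outside 21–25 ✗ — fails.
F3 (26 nt, A=9 T=6 G=6 C=5): Tm = 2·15 + 4·11 = 74°C ✓; length 26, outside 21–25 ✗ — fails.
F4 (21 nt, A=11 T=4 G=3 C=3): Tm = 2·15 + 4·6 = 54°C, outside 64–79°C ✗; length 21 ✓ — fails.

None of the candidates satisfy all criteria.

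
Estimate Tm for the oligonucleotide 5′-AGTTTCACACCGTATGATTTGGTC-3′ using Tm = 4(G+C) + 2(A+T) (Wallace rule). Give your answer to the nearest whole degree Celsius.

Base counts: A=5, T=9, G=5, C=5 (length 24).
Tm = 2·(5+9) + 4·(5+5) = 2·14 + 4·10 = 28 + 40 = 68°C.

68°C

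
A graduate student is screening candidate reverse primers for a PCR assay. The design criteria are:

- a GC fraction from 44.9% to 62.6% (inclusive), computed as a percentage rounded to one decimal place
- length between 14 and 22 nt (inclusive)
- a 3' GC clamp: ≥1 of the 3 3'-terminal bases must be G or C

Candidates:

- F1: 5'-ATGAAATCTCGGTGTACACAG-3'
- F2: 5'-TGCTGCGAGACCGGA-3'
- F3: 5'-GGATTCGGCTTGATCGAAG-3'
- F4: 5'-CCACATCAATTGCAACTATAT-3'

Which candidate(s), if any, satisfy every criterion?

F1 (21 nt, A=7 T=5 G=5 C=4): GC 9/21 = 42.9%, outside 44.9–62.6% ✗; length 21 ✓; 3' end CAG has 2 G/C ✓ — fails.
F2 (15 nt, A=3 T=2 G=6 C=4): GC 10/15 = 66.7%, outside 44.9–62.6% ✗; length 15 ✓; 3' end GGA has 2 G/C ✓ — fails.
F3 (19 nt, A=4 T=5 G=7 C=3): GC 10/19 = 52.6% ✓; length 19 ✓; 3' end AAG has 1 G/C ✓ — passes.
F4 (21 nt, A=8 T=6 G=1 C=6): GC 7/21 = 33.3%, outside 44.9–62.6% ✗; length 21 ✓; 3' end TAT has 0 G/C, need ≥1 ✗ — fails.

F3 only.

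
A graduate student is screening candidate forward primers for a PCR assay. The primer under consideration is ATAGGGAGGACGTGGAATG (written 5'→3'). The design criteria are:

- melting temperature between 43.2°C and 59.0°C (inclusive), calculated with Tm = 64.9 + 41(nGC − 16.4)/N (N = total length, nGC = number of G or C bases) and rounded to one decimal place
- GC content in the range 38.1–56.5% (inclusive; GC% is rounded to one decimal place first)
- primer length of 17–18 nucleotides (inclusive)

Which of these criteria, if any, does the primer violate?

Fails: length.

Base counts: A=6, T=3, G=9, C=1 (length 19).
Tm: Tm = 64.9 + 41·(10 − 16.4)/19 = 51.1°C ✓
GC content: GC 10/19 = 52.6% ✓
length: length 19, outside 17–18 ✗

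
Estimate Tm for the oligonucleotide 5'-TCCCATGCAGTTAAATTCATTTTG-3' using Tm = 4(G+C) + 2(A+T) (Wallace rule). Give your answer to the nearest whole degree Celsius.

Base counts: A=6, T=10, G=3, C=5 (length 24).
Tm = 2·(6+10) + 4·(3+5) = 2·16 + 4·8 = 32 + 32 = 64°C.

64°C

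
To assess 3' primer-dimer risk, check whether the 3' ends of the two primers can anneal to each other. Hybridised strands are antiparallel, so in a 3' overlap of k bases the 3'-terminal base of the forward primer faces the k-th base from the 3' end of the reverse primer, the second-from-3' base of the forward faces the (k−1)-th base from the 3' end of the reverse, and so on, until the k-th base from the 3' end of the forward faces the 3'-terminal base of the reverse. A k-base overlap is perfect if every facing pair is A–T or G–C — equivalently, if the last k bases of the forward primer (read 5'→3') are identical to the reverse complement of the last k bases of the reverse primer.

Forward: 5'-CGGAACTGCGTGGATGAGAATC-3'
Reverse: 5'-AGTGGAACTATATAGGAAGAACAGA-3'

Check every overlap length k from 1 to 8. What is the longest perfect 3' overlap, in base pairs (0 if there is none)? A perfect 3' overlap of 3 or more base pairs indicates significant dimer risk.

Last 8 bases (5'→3') — forward …TGAGAATC, reverse …AGAACAGA.
Reverse complement of the reverse primer's last 8 bases: TCTGTTCT; its first k bases are the reverse complement of the reverse primer's last k bases, so a perfect k-base overlap needs the forward primer's last k bases to equal them.
Comparing (forward last k vs required): k=1: C vs T ✗; k=2: TC vs TC ✓; k=3: ATC vs TCT ✗; k=4: AATC vs TCTG ✗; k=5: GAATC vs TCTGT ✗; k=6: AGAATC vs TCTGTT ✗; k=7: GAGAATC vs TCTGTTC ✗; k=8: TGAGAATC vs TCTGTTCT ✗.
Only k = 2 is perfect, so the longest perfect 3' overlap is 2.

Longest perfect overlap: 2 complementary base pairs; below the dimer-risk threshold (threshold 3).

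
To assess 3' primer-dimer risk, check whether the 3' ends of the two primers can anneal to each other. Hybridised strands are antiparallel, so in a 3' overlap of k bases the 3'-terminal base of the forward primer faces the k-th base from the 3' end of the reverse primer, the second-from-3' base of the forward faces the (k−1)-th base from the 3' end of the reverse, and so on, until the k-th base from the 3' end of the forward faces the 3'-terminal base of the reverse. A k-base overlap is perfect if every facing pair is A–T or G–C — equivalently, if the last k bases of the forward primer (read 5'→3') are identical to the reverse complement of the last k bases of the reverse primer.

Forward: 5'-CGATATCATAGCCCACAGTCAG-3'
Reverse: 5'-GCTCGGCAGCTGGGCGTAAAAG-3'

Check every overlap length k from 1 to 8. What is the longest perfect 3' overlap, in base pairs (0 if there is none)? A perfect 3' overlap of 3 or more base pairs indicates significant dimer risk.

Longest perfect overlap: 0 complementary base pairs; below the dimer-risk threshold (threshold 3).

Last 8 bases (5'→3') — forward …ACAGTCAG, reverse …CGTAAAAG.
Reverse complement of the reverse primer's last 8 bases: CTTTTACG; its first k bases are the reverse complement of the reverse primer's last k bases, so a perfect k-base overlap needs the forward primer's last k bases to equal them.
Comparing (forward last k vs required): k=1: G vs C ✗; k=2: AG vs CT ✗; k=3: CAG vs CTT ✗; k=4: TCAG vs CTTT ✗; k=5: GTCAG vs CTTTT ✗; k=6: AGTCAG vs CTTTTA ✗; k=7: CAGTCAG vs CTTTTAC ✗; k=8: ACAGTCAG vs CTTTTACG ✗.
No overlap length from 1 to 8 is perfect, so the longest perfect 3' overlap is 0.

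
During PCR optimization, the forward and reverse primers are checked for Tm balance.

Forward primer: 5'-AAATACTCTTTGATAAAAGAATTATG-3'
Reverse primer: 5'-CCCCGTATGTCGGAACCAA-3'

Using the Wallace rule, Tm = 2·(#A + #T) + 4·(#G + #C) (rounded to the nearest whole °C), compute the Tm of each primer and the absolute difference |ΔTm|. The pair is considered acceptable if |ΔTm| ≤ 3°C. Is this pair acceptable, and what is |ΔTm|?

Forward: A=12 T=9 G=3 C=2 → Tm = 2·21 + 4·5 = 62°C.
Reverse: A=5 T=3 G=4 C=7 → Tm = 2·8 + 4·11 = 60°C.
|ΔTm| = |62 − 60| = 2°C, ≤ 3°C.

|ΔTm| = 2°C; the pair is acceptable.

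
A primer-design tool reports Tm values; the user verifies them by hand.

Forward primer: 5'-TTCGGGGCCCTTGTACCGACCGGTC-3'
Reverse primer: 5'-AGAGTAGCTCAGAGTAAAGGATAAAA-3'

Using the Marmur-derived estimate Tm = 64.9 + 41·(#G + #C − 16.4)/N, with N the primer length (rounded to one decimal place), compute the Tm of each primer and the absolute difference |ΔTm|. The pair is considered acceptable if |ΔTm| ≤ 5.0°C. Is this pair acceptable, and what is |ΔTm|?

|ΔTm| = 12.7°C; the pair is not acceptable.

Forward: G+C = 17, N = 25 → Tm = 64.9 + 41·(17 − 16.4)/25 = 65.9°C.
Reverse: G+C = 9, N = 26 → Tm = 64.9 + 41·(9 − 16.4)/26 = 53.2°C.
|ΔTm| = |65.9 − 53.2| = 12.7°C, > 5.0°C.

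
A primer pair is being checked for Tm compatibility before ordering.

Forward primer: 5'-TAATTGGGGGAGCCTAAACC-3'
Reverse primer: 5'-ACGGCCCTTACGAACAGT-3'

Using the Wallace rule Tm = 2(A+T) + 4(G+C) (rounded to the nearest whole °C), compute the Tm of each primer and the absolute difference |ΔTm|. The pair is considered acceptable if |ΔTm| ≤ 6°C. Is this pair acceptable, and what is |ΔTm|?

|ΔTm| = 4°C; the pair is acceptable.

Forward: A=6 T=4 G=6 C=4 → Tm = 2·10 + 4·10 = 60°C.
Reverse: A=5 T=3 G=4 C=6 → Tm = 2·8 + 4·10 = 56°C.
|ΔTm| = |60 − 56| = 4°C, ≤ 6°C.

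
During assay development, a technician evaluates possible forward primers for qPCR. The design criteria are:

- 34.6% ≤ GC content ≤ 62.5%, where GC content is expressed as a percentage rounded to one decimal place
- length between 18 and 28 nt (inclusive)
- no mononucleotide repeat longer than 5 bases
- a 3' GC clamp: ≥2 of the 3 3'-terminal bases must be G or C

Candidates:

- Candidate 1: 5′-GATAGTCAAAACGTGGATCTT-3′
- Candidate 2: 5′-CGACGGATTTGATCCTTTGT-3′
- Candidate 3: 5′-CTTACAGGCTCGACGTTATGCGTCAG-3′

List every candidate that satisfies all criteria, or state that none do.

Candidate 1 (21 nt, A=7 T=6 G=5 C=3): GC 8/21 = 38.1% ✓; length 21 ✓; longest run = 4 ✓; 3' end CTT has 1 G/C, need ≥2 ✗ — fails.
Candidate 2 (20 nt, A=3 T=8 G=5 C=4): GC 9/20 = 45.0% ✓; length 20 ✓; longest run = 3 ✓; 3' end TGT has 1 G/C, need ≥2 ✗ — fails.
Candidate 3 (26 nt, A=5 T=7 G=7 C=7): GC 14/26 = 53.8% ✓; length 26 ✓; longest run = 2 ✓; 3' end CAG has 2 G/C ✓ — passes.

Candidate 3 only.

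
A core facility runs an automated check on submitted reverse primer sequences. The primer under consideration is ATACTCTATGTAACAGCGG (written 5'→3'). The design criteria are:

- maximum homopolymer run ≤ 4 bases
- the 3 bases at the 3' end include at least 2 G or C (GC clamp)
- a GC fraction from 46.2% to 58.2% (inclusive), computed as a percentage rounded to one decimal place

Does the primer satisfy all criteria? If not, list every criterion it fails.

Fails: GC content.

Base counts: A=6, T=5, G=4, C=4 (length 19).
homopolymer run: longest run = 2 ✓
GC clamp: 3' end CGG has 3 G/C ✓
GC content: GC 8/19 = 42.1%, outside 46.2–58.2% ✗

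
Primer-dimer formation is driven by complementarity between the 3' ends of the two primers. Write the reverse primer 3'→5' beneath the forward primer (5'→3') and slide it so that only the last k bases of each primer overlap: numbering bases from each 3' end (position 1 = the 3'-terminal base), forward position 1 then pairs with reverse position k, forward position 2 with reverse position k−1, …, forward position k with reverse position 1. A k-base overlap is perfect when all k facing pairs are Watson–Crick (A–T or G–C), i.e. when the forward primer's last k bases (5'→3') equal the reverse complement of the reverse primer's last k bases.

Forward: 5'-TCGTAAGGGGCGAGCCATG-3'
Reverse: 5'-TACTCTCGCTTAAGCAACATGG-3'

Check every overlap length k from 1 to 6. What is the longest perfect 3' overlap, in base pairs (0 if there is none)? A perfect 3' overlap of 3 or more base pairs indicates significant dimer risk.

Last 6 bases (5'→3') — forward …GCCATG, reverse …ACATGG.
Reverse complement of the reverse primer's last 6 bases: CCATGT; its first k bases are the reverse complement of the reverse primer's last k bases, so a perfect k-base overlap needs the forward primer's last k bases to equal them.
Comparing (forward last k vs required): k=1: G vs C ✗; k=2: TG vs CC ✗; k=3: ATG vs CCA ✗; k=4: CATG vs CCAT ✗; k=5: CCATG vs CCATG ✓; k=6: GCCATG vs CCATGT ✗.
Only k = 5 is perfect, so the longest perfect 3' overlap is 5.

Longest perfect overlap: 5 complementary base pairs; significant dimer risk (threshold 3).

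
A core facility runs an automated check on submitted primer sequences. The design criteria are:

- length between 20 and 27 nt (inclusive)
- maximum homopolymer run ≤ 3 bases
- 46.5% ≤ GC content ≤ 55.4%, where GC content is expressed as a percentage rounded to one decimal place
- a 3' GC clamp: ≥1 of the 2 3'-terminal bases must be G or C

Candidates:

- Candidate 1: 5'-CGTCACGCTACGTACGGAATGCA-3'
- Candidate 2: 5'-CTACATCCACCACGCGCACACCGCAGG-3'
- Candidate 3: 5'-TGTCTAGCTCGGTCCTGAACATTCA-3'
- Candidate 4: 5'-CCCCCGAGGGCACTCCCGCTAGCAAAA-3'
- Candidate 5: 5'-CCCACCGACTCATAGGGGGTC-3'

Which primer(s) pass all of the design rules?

Candidate 3 only.

Candidate 1 (23 nt, A=6 T=4 G=6 C=7): length 23 ✓; longest run = 2 ✓; GC 13/23 = 56.5%, outside 46.5–55.4% ✗; 3' end CA has 1 G/C ✓ — fails.
Candidate 2 (27 nt, A=7 T=2 G=5 C=13): length 27 ✓; longest run = 2 ✓; GC 18/27 = 66.7%, outside 46.5–55.4% ✗; 3' end GG has 2 G/C ✓ — fails.
Candidate 3 (25 nt, A=5 T=8 G=5 C=7): length 25 ✓; longest run = 2 ✓; GC 12/25 = 48.0% ✓; 3' end CA has 1 G/C ✓ — passes.
Candidate 4 (27 nt, A=7 T=2 G=6 C=12): length 27 ✓; longest run = 5, exceeds 3 ✗; GC 18/27 = 66.7%, outside 46.5–55.4% ✗; 3' end AA has 0 G/C, need ≥1 ✗ — fails.
Candidate 5 (21 nt, A=4 T=3 G=6 C=8): length 21 ✓; longest run = 5, exceeds 3 ✗; GC 14/21 = 66.7%, outside 46.5–55.4% ✗; 3' end TC has 1 G/C ✓ — fails.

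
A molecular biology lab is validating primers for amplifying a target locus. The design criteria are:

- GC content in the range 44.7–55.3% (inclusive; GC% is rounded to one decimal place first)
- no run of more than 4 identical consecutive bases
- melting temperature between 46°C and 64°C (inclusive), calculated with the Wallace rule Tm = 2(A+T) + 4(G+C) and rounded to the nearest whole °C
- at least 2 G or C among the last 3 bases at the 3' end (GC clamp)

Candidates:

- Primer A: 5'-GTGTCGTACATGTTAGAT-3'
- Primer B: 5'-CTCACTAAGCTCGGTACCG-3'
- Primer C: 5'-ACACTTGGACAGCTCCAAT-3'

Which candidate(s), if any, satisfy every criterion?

None of the candidates satisfy all criteria.

Primer A (18 nt, A=4 T=7 G=5 C=2): GC 7/18 = 38.9%, outside 44.7–55.3% ✗; longest run = 2 ✓; Tm = 2·11 + 4·7 = 50°C ✓; 3' end GAT has 1 G/C, need ≥2 ✗ — fails.
Primer B (19 nt, A=4 T=4 G=4 C=7): GC 11/19 = 57.9%, outside 44.7–55.3% ✗; longest run = 2 ✓; Tm = 2·8 + 4·11 = 60°C ✓; 3' end CCG has 3 G/C ✓ — fails.
Primer C (19 nt, A=6 T=4 G=3 C=6): GC 9/19 = 47.4% ✓; longest run = 2 ✓; Tm = 2·10 + 4·9 = 56°C ✓; 3' end AAT has 0 G/C, need ≥2 ✗ — fails.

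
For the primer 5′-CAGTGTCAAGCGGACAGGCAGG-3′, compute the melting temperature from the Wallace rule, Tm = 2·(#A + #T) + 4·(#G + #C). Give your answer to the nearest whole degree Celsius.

Base counts: A=6, T=2, G=9, C=5 (length 22).
Tm = 2·(6+2) + 4·(9+5) = 2·8 + 4·14 = 16 + 56 = 72°C.

72°C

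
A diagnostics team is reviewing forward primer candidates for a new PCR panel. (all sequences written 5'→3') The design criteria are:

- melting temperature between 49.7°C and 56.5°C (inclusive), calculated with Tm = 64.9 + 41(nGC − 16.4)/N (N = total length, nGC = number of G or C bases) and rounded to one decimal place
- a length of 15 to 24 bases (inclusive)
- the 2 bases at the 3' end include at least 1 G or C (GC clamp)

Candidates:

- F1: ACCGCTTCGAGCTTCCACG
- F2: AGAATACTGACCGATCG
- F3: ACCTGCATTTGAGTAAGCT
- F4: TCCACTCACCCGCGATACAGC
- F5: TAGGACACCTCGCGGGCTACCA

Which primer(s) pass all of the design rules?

F1 (19 nt, A=3 T=4 G=4 C=8): Tm = 64.9 + 41·(12 − 16.4)/19 = 55.4°C ✓; length 19 ✓; 3' end CG has 2 G/C ✓ — passes.
F2 (17 nt, A=6 T=3 G=4 C=4): Tm = 64.9 + 41·(8 − 16.4)/17 = 44.6°C, outside 49.7–56.5°C ✗; length 17 ✓; 3' end CG has 2 G/C ✓ — fails.
F3 (19 nt, A=5 T=6 G=4 C=4): Tm = 64.9 + 41·(8 − 16.4)/19 = 46.8°C, outside 49.7–56.5°C ✗; length 19 ✓; 3' end CT has 1 G/C ✓ — fails.
F4 (21 nt, A=5 T=3 G=3 C=10): Tm = 64.9 + 41·(13 − 16.4)/21 = 58.3°C, outside 49.7–56.5°C ✗; length 21 ✓; 3' end GC has 2 G/C ✓ — fails.
F5 (22 nt, A=5 T=3 G=6 C=8): Tm = 64.9 + 41·(14 − 16.4)/22 = 60.4°C, outside 49.7–56.5°C ✗; length 22 ✓; 3' end CA has 1 G/C ✓ — fails.

F1 only.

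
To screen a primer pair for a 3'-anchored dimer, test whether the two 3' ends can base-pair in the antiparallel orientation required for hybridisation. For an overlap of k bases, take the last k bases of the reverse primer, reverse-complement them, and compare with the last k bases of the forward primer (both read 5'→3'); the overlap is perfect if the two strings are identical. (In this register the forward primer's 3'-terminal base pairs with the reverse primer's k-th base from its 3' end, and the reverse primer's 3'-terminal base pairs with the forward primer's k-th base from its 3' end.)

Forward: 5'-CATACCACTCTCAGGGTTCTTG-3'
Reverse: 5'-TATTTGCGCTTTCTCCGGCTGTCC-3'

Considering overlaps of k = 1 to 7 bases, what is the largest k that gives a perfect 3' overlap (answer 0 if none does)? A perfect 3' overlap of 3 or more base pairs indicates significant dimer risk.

Last 7 bases (5'→3') — forward …GTTCTTG, reverse …GCTGTCC.
Reverse complement of the reverse primer's last 7 bases: GGACAGC; its first k bases are the reverse complement of the reverse primer's last k bases, so a perfect k-base overlap needs the forward primer's last k bases to equal them.
Comparing (forward last k vs required): k=1: G vs G ✓; k=2: TG vs GG ✗; k=3: TTG vs GGA ✗; k=4: CTTG vs GGAC ✗; k=5: TCTTG vs GGACA ✗; k=6: TTCTTG vs GGACAG ✗; k=7: GTTCTTG vs GGACAGC ✗.
Only k = 1 is perfect, so the longest perfect 3' overlap is 1.

Longest perfect overlap: 1 complementary base pair; below the dimer-risk threshold (threshold 3).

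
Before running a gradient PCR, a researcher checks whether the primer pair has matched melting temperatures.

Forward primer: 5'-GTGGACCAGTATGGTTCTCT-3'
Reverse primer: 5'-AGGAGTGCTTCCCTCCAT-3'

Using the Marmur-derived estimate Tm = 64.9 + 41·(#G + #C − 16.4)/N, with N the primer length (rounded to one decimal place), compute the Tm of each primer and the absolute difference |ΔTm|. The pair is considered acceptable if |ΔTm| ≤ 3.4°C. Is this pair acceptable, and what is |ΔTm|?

|ΔTm| = 1.5°C; the pair is acceptable.

Forward: G+C = 10, N = 20 → Tm = 64.9 + 41·(10 − 16.4)/20 = 51.8°C.
Reverse: G+C = 10, N = 18 → Tm = 64.9 + 41·(10 − 16.4)/18 = 50.3°C.
|ΔTm| = |51.8 − 50.3| = 1.5°C, ≤ 3.4°C.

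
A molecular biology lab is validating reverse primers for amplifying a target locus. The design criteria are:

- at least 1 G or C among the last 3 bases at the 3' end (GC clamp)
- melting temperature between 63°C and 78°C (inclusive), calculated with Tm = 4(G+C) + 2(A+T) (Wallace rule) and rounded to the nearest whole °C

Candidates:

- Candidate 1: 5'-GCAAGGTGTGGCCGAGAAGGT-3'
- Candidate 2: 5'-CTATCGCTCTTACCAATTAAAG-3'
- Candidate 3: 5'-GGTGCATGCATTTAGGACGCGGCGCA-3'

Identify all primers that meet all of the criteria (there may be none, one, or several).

Candidate 1 (21 nt, A=5 T=3 G=10 C=3): 3' end GGT has 2 G/C ✓; Tm = 2·8 + 4·13 = 68°C ✓ — passes.
Candidate 2 (22 nt, A=7 T=7 G=2 C=6): 3' end AAG has 1 G/C ✓; Tm = 2·14 + 4·8 = 60°C, outside 63–78°C ✗ — fails.
Candidate 3 (26 nt, A=5 T=5 G=10 C=6): 3' end GCA has 2 G/C ✓; Tm = 2·10 + 4·16 = 84°C, outside 63–78°C ✗ — fails.

Candidate 1 only.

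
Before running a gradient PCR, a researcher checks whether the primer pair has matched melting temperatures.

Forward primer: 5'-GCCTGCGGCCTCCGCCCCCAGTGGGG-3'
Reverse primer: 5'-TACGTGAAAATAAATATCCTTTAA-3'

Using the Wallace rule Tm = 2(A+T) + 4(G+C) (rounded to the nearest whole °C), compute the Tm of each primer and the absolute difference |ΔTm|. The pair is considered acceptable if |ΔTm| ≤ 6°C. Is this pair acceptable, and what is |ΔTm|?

|ΔTm| = 38°C; the pair is not acceptable.

Forward: A=1 T=3 G=10 C=12 → Tm = 2·4 + 4·22 = 96°C.
Reverse: A=11 T=8 G=2 C=3 → Tm = 2·19 + 4·5 = 58°C.
|ΔTm| = |96 − 58| = 38°C, > 6°C.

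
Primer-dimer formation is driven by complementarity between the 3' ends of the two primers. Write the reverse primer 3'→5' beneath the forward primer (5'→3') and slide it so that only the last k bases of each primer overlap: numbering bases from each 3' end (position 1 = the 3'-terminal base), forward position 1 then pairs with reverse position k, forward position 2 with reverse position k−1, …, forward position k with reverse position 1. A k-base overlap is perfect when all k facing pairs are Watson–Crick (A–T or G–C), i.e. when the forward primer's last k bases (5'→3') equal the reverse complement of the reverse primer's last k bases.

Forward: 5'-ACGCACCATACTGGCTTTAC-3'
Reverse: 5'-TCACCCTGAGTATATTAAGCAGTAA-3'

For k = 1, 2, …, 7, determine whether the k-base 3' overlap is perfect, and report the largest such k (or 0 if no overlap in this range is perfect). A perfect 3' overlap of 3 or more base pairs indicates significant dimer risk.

Longest perfect overlap: 4 complementary base pairs; significant dimer risk (threshold 3).

Last 7 bases (5'→3') — forward …GCTTTAC, reverse …GCAGTAA.
Reverse complement of the reverse primer's last 7 bases: TTACTGC; its first k bases are the reverse complement of the reverse primer's last k bases, so a perfect k-base overlap needs the forward primer's last k bases to equal them.
Comparing (forward last k vs required): k=1: C vs T ✗; k=2: AC vs TT ✗; k=3: TAC vs TTA ✗; k=4: TTAC vs TTAC ✓; k=5: TTTAC vs TTACT ✗; k=6: CTTTAC vs TTACTG ✗; k=7: GCTTTAC vs TTACTGC ✗.
Only k = 4 is perfect, so the longest perfect 3' overlap is 4.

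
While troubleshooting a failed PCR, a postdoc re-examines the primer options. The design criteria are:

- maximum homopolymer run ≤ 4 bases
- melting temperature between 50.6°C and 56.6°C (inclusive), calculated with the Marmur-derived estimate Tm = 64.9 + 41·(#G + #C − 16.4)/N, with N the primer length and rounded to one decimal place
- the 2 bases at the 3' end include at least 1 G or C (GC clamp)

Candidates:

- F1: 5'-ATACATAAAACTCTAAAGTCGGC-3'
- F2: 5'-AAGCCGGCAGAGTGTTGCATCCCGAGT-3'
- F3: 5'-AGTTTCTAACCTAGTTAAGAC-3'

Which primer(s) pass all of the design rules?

F1 (23 nt, A=10 T=5 G=3 C=5): longest run = 4 ✓; Tm = 64.9 + 41·(8 − 16.4)/23 = 49.9°C, outside 50.6–56.6°C ✗; 3' end GC has 2 G/C ✓ — fails.
F2 (27 nt, A=6 T=5 G=9 C=7): longest run = 3 ✓; Tm = 64.9 + 41·(16 − 16.4)/27 = 64.3°C, outside 50.6–56.6°C ✗; 3' end GT has 1 G/C ✓ — fails.
F3 (21 nt, A=7 T=7 G=3 C=4): longest run = 3 ✓; Tm = 64.9 + 41·(7 − 16.4)/21 = 46.5°C, outside 50.6–56.6°C ✗; 3' end AC has 1 G/C ✓ — fails.

None of the candidates satisfy all criteria.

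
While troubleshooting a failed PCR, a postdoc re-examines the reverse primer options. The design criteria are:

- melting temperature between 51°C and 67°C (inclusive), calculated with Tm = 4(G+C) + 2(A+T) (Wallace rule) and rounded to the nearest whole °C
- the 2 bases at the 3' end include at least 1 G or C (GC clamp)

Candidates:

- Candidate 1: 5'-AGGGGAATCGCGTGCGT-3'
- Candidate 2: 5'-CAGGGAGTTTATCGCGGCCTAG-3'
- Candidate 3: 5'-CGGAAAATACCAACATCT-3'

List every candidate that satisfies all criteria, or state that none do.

Candidate 1 only.

Candidate 1 (17 nt, A=3 T=3 G=8 C=3): Tm = 2·6 + 4·11 = 56°C ✓; 3' end GT has 1 G/C ✓ — passes.
Candidate 2 (22 nt, A=4 T=5 G=8 C=5): Tm = 2·9 + 4·13 = 70°C, outside 51–67°C ✗; 3' end AG has 1 G/C ✓ — fails.
Candidate 3 (18 nt, A=8 T=3 G=2 C=5): Tm = 2·11 + 4·7 = 50°C, outside 51–67°C ✗; 3' end CT has 1 G/C ✓ — fails.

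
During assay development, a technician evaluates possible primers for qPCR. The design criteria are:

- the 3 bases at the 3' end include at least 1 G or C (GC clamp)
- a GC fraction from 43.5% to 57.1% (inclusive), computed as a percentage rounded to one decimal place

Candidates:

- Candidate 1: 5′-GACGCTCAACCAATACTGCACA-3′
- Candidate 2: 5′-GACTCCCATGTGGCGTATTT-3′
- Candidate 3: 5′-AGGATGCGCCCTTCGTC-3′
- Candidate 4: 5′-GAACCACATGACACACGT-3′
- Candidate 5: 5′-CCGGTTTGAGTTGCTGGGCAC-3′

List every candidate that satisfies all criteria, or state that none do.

Candidate 1 and Candidate 4.

Candidate 1 (22 nt, A=8 T=3 G=3 C=8): 3' end ACA has 1 G/C ✓; GC 11/22 = 50.0% ✓ — passes.
Candidate 2 (20 nt, A=3 T=7 G=5 C=5): 3' end TTT has 0 G/C, need ≥1 ✗; GC 10/20 = 50.0% ✓ — fails.
Candidate 3 (17 nt, A=2 T=4 G=5 C=6): 3' end GTC has 2 G/C ✓; GC 11/17 = 64.7%, outside 43.5–57.1% ✗ — fails.
Candidate 4 (18 nt, A=7 T=2 G=3 C=6): 3' end CGT has 2 G/C ✓; GC 9/18 = 50.0% ✓ — passes.
Candidate 5 (21 nt, A=2 T=6 G=8 C=5): 3' end CAC has 2 G/C ✓; GC 13/21 = 61.9%, outside 43.5–57.1% ✗ — fails.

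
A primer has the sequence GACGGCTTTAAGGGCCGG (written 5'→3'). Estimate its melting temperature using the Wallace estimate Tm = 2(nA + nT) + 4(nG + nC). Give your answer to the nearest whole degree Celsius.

60°C

Base counts: A=3, T=3, G=8, C=4 (length 18).
Tm = 2·(3+3) + 4·(8+4) = 2·6 + 4·12 = 12 + 48 = 60°C.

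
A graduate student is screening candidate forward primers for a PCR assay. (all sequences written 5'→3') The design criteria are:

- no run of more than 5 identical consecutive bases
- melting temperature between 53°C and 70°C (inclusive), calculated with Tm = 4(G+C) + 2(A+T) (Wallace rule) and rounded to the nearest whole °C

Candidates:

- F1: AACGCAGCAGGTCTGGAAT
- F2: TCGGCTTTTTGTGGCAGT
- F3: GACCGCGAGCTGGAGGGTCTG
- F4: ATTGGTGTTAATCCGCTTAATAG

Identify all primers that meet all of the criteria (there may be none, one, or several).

F1, F2 and F4.

F1 (19 nt, A=6 T=3 G=6 C=4): longest run = 2 ✓; Tm = 2·9 + 4·10 = 58°C ✓ — passes.
F2 (18 nt, A=1 T=8 G=6 C=3): longest run = 5 ✓; Tm = 2·9 + 4·9 = 54°C ✓ — passes.
F3 (21 nt, A=3 T=3 G=10 C=5): longest run = 3 ✓; Tm = 2·6 + 4·15 = 72°C, outside 53–70°C ✗ — fails.
F4 (23 nt, A=6 T=9 G=5 C=3): longest run = 2 ✓; Tm = 2·15 + 4·8 = 62°C ✓ — passes.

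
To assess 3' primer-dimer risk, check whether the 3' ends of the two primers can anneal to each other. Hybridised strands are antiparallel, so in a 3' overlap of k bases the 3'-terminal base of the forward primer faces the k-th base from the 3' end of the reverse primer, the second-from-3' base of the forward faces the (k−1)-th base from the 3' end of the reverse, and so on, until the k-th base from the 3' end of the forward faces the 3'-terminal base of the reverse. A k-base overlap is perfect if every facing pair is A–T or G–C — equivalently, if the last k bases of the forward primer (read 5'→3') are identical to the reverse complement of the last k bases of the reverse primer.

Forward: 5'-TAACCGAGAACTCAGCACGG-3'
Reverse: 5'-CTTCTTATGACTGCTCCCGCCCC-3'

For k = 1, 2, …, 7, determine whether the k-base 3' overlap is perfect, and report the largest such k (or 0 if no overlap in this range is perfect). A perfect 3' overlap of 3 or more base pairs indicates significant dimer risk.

Longest perfect overlap: 2 complementary base pairs; below the dimer-risk threshold (threshold 3).

Last 7 bases (5'→3') — forward …AGCACGG, reverse …CCGCCCC.
Reverse complement of the reverse primer's last 7 bases: GGGGCGG; its first k bases are the reverse complement of the reverse primer's last k bases, so a perfect k-base overlap needs the forward primer's last k bases to equal them.
Comparing (forward last k vs required): k=1: G vs G ✓; k=2: GG vs GG ✓; k=3: CGG vs GGG ✗; k=4: ACGG vs GGGG ✗; k=5: CACGG vs GGGGC ✗; k=6: GCACGG vs GGGGCG ✗; k=7: AGCACGG vs GGGGCGG ✗.
Perfect overlaps at k = 1, 2; the largest is 2.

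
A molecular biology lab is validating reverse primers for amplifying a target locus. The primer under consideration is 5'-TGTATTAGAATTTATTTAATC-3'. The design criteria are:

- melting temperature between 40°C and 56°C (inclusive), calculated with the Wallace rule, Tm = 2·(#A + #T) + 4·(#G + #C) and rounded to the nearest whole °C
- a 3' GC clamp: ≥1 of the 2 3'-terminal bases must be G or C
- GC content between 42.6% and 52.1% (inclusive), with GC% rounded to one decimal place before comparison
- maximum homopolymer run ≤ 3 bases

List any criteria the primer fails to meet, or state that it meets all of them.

Base counts: A=7, T=11, G=2, C=1 (length 21).
Tm: Tm = 2·18 + 4·3 = 48°C ✓
GC clamp: 3' end TC has 1 G/C ✓
GC content: GC 3/21 = 14.3%, outside 42.6–52.1% ✗
homopolymer run: longest run = 3 ✓

Fails: GC content.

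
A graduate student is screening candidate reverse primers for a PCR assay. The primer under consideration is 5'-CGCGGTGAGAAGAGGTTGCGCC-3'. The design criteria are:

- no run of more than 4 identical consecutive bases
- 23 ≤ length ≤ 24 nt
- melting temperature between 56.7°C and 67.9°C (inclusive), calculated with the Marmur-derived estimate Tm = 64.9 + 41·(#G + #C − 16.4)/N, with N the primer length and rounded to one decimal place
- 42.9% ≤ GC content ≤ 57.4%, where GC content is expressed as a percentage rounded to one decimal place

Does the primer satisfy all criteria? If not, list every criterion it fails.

Base counts: A=4, T=3, G=10, C=5 (length 22).
homopolymer run: longest run = 2 ✓
length: length 22, outside 23–24 ✗
Tm: Tm = 64.9 + 41·(15 − 16.4)/22 = 62.3°C ✓
GC content: GC 15/22 = 68.2%, outside 42.9–57.4% ✗

Fails: length, GC content.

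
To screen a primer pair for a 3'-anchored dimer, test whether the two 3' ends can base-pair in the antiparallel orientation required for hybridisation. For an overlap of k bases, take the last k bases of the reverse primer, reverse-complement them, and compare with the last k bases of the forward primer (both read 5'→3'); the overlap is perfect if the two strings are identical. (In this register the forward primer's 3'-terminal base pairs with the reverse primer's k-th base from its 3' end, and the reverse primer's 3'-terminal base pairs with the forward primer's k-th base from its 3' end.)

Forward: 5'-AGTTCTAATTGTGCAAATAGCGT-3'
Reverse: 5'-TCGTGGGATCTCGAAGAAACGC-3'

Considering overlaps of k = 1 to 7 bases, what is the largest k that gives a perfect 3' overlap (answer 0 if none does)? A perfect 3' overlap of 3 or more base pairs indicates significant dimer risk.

Last 7 bases (5'→3') — forward …ATAGCGT, reverse …GAAACGC.
Reverse complement of the reverse primer's last 7 bases: GCGTTTC; its first k bases are the reverse complement of the reverse primer's last k bases, so a perfect k-base overlap needs the forward primer's last k bases to equal them.
Comparing (forward last k vs required): k=1: T vs G ✗; k=2: GT vs GC ✗; k=3: CGT vs GCG ✗; k=4: GCGT vs GCGT ✓; k=5: AGCGT vs GCGTT ✗; k=6: TAGCGT vs GCGTTT ✗; k=7: ATAGCGT vs GCGTTTC ✗.
Only k = 4 is perfect, so the longest perfect 3' overlap is 4.

Longest perfect overlap: 4 complementary base pairs; significant dimer risk (threshold 3).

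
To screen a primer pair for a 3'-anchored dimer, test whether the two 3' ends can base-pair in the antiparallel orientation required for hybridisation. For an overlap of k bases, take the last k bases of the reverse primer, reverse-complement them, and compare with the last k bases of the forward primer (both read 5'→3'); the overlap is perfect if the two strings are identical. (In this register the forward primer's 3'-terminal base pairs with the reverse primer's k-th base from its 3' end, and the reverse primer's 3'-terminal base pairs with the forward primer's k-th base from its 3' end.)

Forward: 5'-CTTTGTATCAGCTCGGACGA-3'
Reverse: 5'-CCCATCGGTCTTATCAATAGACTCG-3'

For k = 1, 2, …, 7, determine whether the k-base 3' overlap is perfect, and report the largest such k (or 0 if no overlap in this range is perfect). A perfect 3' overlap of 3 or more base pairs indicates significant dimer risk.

Last 7 bases (5'→3') — forward …CGGACGA, reverse …AGACTCG.
Reverse complement of the reverse primer's last 7 bases: CGAGTCT; its first k bases are the reverse complement of the reverse primer's last k bases, so a perfect k-base overlap needs the forward primer's last k bases to equal them.
Comparing (forward last k vs required): k=1: A vs C ✗; k=2: GA vs CG ✗; k=3: CGA vs CGA ✓; k=4: ACGA vs CGAG ✗; k=5: GACGA vs CGAGT ✗; k=6: GGACGA vs CGAGTC ✗; k=7: CGGACGA vs CGAGTCT ✗.
Only k = 3 is perfect, so the longest perfect 3' overlap is 3.

Longest perfect overlap: 3 complementary base pairs; significant dimer risk (threshold 3).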